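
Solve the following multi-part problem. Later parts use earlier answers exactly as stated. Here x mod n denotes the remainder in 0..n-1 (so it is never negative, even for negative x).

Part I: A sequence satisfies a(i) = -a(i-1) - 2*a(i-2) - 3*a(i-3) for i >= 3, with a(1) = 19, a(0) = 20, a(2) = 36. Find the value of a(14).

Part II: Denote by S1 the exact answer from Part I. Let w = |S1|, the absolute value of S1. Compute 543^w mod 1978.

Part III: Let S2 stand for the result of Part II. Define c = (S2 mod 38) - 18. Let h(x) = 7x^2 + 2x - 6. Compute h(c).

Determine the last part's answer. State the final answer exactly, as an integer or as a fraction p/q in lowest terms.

Part I: a(3) = -1*(36) - 2*(19) - 3*(20) = -134; iterating: a(3)=-134, a(4)=5, a(5)=155, a(6)=237, a(7)=-562, a(8)=-377, a(9)=790, a(10)=1650, a(11)=-2099, a(12)=-3571, a(13)=2819, a(14)=10620; answer 10620
Part II: S1 = 10620; w = 10620; squarings mod 1978: 543^1=543, 543^2=127, 543^4=305, 543^8=59, 543^16=1503, 543^32=133, 543^64=1865, 543^128=901, 543^256=821, 543^512=1521, 543^1024=1159, 543^2048=219, 543^4096=489, 543^8192=1761; 543^10620 = 543^4 * 543^8 * 543^16 * 543^32 * 543^64 * 543^256 * 543^2048 * 543^8192 = 1779 (mod 1978); answer 1779
Part III: S2 = 1779; c = 13; 7*(13)^2 + 2*(13)^1 - 6 = (1183) + (26) + (-6) = 1203; answer 1203

1203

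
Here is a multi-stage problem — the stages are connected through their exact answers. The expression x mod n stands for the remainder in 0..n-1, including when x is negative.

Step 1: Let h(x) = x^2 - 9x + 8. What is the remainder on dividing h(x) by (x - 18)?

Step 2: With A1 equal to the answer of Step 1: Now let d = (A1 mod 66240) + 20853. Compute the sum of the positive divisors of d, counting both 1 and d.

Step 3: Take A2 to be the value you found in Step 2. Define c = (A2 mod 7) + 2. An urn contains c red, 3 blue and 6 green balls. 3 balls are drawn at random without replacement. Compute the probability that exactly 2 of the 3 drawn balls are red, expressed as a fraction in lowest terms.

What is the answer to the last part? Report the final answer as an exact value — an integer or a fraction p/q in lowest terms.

45/182

Step 1: remainder = value at the root: 1*(18)^2 - 9*(18)^1 + 8 = (324) + (-162) + (8) = 170; answer 170
Step 2: A1 = 170; d = 21023; 21023 is prime, so its only divisors are 1 and 21023; sigma = 1 + 21023 = 21024; answer 21024
Step 3: A2 = 21024; c = 5; total draws C(14,3) = 364; favorable C(5,2)*C(9,1) = 90; P = 45/182; answer 45/182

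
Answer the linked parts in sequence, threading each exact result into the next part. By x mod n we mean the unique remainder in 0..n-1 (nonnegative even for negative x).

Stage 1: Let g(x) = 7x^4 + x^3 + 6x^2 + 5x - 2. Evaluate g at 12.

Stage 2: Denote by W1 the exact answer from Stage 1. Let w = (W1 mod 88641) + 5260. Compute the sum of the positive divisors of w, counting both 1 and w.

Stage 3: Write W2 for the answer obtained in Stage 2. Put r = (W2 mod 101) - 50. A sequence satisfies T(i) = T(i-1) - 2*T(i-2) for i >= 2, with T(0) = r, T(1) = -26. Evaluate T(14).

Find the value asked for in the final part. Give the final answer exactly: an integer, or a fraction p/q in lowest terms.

2272

Stage 1: 7*(12)^4 + 1*(12)^3 + 6*(12)^2 + 5*(12)^1 - 2 = (145152) + (1728) + (864) + (60) + (-2) = 147802; answer 147802
Stage 2: W1 = 147802; w = 64421; 64421 = 7 * 9203; sigma = (1 + 7) * (1 + 9203) = 8 * 9204 = 73632; answer 73632
Stage 3: W2 = 73632; r = -47; T(2) = 1*(-26) - 2*(-47) = 68; iterating: T(2)=68, T(3)=120, T(4)=-16, T(5)=-256, T(6)=-224, T(7)=288, T(8)=736, T(9)=160, T(10)=-1312, T(11)=-1632, T(12)=992, T(13)=4256, T(14)=2272; answer 2272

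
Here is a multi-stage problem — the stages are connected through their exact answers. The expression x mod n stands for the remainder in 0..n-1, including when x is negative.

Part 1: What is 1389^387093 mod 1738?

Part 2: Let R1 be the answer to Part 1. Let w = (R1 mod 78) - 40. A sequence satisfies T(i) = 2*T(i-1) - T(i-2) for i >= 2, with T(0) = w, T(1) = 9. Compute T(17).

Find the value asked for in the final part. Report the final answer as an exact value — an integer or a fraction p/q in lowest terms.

Part 1: squarings mod 1738: 1389^1=1389, 1389^2=141, 1389^4=763, 1389^8=1677, 1389^16=245, 1389^32=933, 1389^64=1489, 1389^128=1171, 1389^256=1697, 1389^512=1681, 1389^1024=1511, 1389^2048=1127, 1389^4096=1389, 1389^8192=141, 1389^16384=763, 1389^32768=1677, 1389^65536=245, 1389^131072=933, 1389^262144=1489; 1389^387093 = 1389^1 * 1389^4 * 1389^16 * 1389^2048 * 1389^8192 * 1389^16384 * 1389^32768 * 1389^65536 * 1389^262144 = 1523 (mod 1738); answer 1523
Part 2: R1 = 1523; w = 1; T(2) = 2*(9) - 1*(1) = 17; iterating: T(2)=17, T(3)=25, T(4)=33, T(5)=41, T(6)=49, T(7)=57, T(8)=65, T(9)=73, T(10)=81, T(11)=89, T(12)=97, T(13)=105, T(14)=113, T(15)=121, T(16)=129, T(17)=137; answer 137

137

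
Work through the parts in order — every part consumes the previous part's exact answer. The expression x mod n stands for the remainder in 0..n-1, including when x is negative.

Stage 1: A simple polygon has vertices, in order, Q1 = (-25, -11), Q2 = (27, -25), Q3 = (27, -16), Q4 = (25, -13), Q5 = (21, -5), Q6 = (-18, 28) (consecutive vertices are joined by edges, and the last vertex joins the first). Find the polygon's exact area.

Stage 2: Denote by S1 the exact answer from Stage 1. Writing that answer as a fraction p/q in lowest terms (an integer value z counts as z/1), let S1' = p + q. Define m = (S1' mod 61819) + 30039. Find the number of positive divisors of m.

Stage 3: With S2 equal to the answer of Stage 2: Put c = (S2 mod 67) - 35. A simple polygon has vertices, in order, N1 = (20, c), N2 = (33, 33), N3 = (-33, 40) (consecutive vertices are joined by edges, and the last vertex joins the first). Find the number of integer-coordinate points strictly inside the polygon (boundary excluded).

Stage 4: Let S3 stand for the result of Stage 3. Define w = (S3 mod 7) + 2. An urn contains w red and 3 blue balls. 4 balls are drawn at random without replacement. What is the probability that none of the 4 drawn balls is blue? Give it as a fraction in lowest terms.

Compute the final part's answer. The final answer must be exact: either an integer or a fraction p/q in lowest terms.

Stage 1: cross terms: (-25*-25 - 27*-11)=922, (27*-16 - 27*-25)=243, (27*-13 - 25*-16)=49, (25*-5 - 21*-13)=148, (21*28 - -18*-5)=498, (-18*-11 - -25*28)=898; twice the area = |2758| = 2758; area = 1379; answer 1379
Stage 2: S1 = 1379; threaded value p + q = 1380; m = 31419; 31419 = 3^2 * 3491; number of divisors = (2+1) * (1+1) = 6; answer 6
Stage 3: S2 = 6; c = -29; cross terms: (20*33 - 33*-29)=1617, (33*40 - -33*33)=2409, (-33*-29 - 20*40)=157; twice the area = |4183| = 4183; area = 4183/2; boundary points = 1 + 1 + 1 = 3; strictly interior points = area - boundary/2 + 1 = 2091; answer 2091
Stage 4: S3 = 2091; w = 7; total draws C(10,4) = 210; favorable C(7,4) = 35; P = 1/6; answer 1/6

1/6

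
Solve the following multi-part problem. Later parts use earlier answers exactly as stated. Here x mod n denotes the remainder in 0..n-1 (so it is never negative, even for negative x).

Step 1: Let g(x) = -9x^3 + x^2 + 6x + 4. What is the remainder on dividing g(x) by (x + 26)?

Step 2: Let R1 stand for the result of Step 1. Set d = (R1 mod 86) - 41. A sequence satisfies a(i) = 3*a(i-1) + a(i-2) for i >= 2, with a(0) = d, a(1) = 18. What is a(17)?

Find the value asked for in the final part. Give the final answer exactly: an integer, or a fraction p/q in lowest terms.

Step 1: remainder = value at the root: -9*(-26)^3 + 1*(-26)^2 + 6*(-26)^1 + 4 = (158184) + (676) + (-156) + (4) = 158708; answer 158708
Step 2: R1 = 158708; d = -3; a(2) = 3*(18) + 1*(-3) = 51; iterating: a(2)=51, a(3)=171, a(4)=564, a(5)=1863, a(6)=6153, a(7)=20322, a(8)=67119, a(9)=221679, a(10)=732156, a(11)=2418147, a(12)=7986597, a(13)=26377938, a(14)=87120411, a(15)=287739171, a(16)=950337924, a(17)=3138752943; answer 3138752943

3138752943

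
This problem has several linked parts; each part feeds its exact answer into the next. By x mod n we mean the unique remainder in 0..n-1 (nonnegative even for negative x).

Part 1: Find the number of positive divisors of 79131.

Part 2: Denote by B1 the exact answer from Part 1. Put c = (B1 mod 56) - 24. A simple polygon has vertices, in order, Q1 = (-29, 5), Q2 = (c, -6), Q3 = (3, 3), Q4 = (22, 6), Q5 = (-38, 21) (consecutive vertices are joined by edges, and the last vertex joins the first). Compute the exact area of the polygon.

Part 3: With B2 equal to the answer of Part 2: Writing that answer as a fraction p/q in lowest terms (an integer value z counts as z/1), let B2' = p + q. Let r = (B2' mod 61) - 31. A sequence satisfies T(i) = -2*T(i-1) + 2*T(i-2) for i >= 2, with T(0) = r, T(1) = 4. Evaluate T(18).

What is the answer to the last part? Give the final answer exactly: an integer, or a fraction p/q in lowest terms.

Part 1: 79131 = 3 * 13 * 2029; number of divisors = (1+1) * (1+1) * (1+1) = 8; answer 8
Part 2: B1 = 8; c = -16; cross terms: (-29*-6 - -16*5)=254, (-16*3 - 3*-6)=-30, (3*6 - 22*3)=-48, (22*21 - -38*6)=690, (-38*5 - -29*21)=419; twice the area = |1285| = 1285; area = 1285/2; answer 1285/2
Part 3: B2 = 1285/2; threaded value p + q = 1287; r = -25; T(2) = -2*(4) + 2*(-25) = -58; iterating: T(2)=-58, T(3)=124, T(4)=-364, T(5)=976, T(6)=-2680, T(7)=7312, T(8)=-19984, T(9)=54592, T(10)=-149152, T(11)=407488, T(12)=-1113280, T(13)=3041536, T(14)=-8309632, T(15)=22702336, T(16)=-62023936, T(17)=169452544, T(18)=-462952960; answer -462952960

-462952960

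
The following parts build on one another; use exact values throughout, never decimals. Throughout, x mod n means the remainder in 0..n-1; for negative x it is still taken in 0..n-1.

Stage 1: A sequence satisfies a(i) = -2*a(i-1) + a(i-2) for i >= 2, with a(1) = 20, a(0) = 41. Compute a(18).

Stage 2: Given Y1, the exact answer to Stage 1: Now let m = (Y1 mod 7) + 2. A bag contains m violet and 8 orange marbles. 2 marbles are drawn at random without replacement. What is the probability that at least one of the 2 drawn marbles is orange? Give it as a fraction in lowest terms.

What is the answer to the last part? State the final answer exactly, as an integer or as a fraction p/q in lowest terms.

Stage 1: a(2) = -2*(20) + 1*(41) = 1; iterating: a(2)=1, a(3)=18, a(4)=-35, a(5)=88, a(6)=-211, a(7)=510, a(8)=-1231, a(9)=2972, a(10)=-7175, a(11)=17322, a(12)=-41819, a(13)=100960, a(14)=-243739, a(15)=588438, a(16)=-1420615, a(17)=3429668, a(18)=-8279951; answer -8279951
Stage 2: Y1 = -8279951; m = 8; total draws C(16,2) = 120; complement C(8,2) = 28; favorable 120 - 28 = 92; P = 23/30; answer 23/30

23/30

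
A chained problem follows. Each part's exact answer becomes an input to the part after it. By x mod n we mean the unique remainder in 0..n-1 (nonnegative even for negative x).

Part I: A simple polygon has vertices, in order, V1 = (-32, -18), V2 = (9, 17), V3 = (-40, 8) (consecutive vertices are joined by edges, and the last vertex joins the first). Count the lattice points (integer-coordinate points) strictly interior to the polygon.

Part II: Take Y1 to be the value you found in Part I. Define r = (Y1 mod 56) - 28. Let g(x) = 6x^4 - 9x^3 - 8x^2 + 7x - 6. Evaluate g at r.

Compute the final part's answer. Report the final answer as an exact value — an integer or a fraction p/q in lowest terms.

3879030

Part I: cross terms: (-32*17 - 9*-18)=-382, (9*8 - -40*17)=752, (-40*-18 - -32*8)=976; twice the area = |1346| = 1346; area = 673; boundary points = 1 + 1 + 2 = 4; strictly interior points = area - boundary/2 + 1 = 672; answer 672
Part II: Y1 = 672; r = -28; 6*(-28)^4 - 9*(-28)^3 - 8*(-28)^2 + 7*(-28)^1 - 6 = (3687936) + (197568) + (-6272) + (-196) + (-6) = 3879030; answer 3879030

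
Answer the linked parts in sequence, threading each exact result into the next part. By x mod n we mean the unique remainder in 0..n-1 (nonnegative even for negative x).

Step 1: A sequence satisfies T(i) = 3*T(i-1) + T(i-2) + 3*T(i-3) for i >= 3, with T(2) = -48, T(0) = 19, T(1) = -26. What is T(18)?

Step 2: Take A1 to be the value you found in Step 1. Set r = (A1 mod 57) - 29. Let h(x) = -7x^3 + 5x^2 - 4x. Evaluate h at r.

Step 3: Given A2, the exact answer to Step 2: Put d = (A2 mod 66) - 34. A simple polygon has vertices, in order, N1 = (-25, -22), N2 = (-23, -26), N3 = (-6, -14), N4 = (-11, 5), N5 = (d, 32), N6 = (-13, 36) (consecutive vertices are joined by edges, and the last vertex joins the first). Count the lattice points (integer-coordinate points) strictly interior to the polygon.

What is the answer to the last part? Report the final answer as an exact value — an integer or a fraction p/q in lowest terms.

809

Step 1: T(3) = 3*(-48) + 1*(-26) + 3*(19) = -113; iterating: T(3)=-113, T(4)=-465, T(5)=-1652, T(6)=-5760, T(7)=-20327, T(8)=-71697, T(9)=-252698, T(10)=-890772, T(11)=-3140105, T(12)=-11069181, T(13)=-39019964, T(14)=-137549388, T(15)=-484875671, T(16)=-1709236293, T(17)=-6025232714, T(18)=-21239561448; answer -21239561448
Step 2: A1 = -21239561448; r = 25; -7*(25)^3 + 5*(25)^2 - 4*(25)^1 = (-109375) + (3125) + (-100) = -106350; answer -106350
Step 3: A2 = -106350; d = 8; cross terms: (-25*-26 - -23*-22)=144, (-23*-14 - -6*-26)=166, (-6*5 - -11*-14)=-184, (-11*32 - 8*5)=-392, (8*36 - -13*32)=704, (-13*-22 - -25*36)=1186; twice the area = |1624| = 1624; area = 812; boundary points = 2 + 1 + 1 + 1 + 1 + 2 = 8; strictly interior points = area - boundary/2 + 1 = 809; answer 809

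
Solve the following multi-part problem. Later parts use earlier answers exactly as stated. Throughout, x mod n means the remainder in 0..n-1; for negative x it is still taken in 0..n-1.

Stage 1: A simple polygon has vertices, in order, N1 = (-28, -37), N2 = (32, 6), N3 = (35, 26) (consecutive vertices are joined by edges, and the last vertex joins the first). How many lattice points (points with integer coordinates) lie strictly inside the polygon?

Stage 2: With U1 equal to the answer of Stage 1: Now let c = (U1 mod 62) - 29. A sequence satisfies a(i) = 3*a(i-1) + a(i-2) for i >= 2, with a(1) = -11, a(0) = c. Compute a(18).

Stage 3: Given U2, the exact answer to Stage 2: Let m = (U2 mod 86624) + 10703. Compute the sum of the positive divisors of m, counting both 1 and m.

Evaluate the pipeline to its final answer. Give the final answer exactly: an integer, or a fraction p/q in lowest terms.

143208

Stage 1: cross terms: (-28*6 - 32*-37)=1016, (32*26 - 35*6)=622, (35*-37 - -28*26)=-567; twice the area = |1071| = 1071; area = 1071/2; boundary points = 1 + 1 + 63 = 65; strictly interior points = area - boundary/2 + 1 = 504; answer 504
Stage 2: U1 = 504; c = -21; a(2) = 3*(-11) + 1*(-21) = -54; iterating: a(2)=-54, a(3)=-173, a(4)=-573, a(5)=-1892, a(6)=-6249, a(7)=-20639, a(8)=-68166, a(9)=-225137, a(10)=-743577, a(11)=-2455868, a(12)=-8111181, a(13)=-26789411, a(14)=-88479414, a(15)=-292227653, a(16)=-965162373, a(17)=-3187714772, a(18)=-10528306689; answer -10528306689
Stage 3: U2 = -10528306689; m = 71598; 71598 = 2 * 3 * 11933; sigma = (1 + 2) * (1 + 3) * (1 + 11933) = 3 * 4 * 11934 = 143208; answer 143208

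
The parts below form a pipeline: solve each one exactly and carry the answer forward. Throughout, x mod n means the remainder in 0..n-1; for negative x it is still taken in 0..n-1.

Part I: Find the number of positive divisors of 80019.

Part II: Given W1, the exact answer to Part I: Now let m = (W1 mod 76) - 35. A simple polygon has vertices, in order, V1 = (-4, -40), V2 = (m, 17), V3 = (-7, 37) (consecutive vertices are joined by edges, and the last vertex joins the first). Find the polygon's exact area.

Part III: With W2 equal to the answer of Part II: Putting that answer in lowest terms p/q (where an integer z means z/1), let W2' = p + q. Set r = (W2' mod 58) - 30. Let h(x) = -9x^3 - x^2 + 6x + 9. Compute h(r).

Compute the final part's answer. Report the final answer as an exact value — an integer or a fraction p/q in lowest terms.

82791

Part I: 80019 = 3^2 * 17 * 523; number of divisors = (2+1) * (1+1) * (1+1) = 12; answer 12
Part II: W1 = 12; m = -23; cross terms: (-4*17 - -23*-40)=-988, (-23*37 - -7*17)=-732, (-7*-40 - -4*37)=428; twice the area = |-1292| = 1292; area = 646; answer 646
Part III: W2 = 646; threaded value p + q = 647; r = -21; -9*(-21)^3 - 1*(-21)^2 + 6*(-21)^1 + 9 = (83349) + (-441) + (-126) + (9) = 82791; answer 82791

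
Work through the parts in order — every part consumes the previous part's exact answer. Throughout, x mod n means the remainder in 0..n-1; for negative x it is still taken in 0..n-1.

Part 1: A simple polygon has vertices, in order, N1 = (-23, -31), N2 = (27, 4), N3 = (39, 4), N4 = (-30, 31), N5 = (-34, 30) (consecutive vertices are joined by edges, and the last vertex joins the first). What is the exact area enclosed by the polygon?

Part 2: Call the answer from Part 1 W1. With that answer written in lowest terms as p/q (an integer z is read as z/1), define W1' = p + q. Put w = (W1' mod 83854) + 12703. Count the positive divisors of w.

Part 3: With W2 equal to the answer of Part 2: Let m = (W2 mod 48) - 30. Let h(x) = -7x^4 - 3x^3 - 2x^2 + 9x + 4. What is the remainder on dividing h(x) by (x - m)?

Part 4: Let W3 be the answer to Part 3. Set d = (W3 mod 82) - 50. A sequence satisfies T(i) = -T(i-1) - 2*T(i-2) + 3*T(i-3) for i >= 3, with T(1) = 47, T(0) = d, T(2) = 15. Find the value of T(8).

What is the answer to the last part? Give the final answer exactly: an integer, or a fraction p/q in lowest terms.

413

Part 1: cross terms: (-23*4 - 27*-31)=745, (27*4 - 39*4)=-48, (39*31 - -30*4)=1329, (-30*30 - -34*31)=154, (-34*-31 - -23*30)=1744; twice the area = |3924| = 3924; area = 1962; answer 1962
Part 2: W1 = 1962; threaded value p + q = 1963; w = 14666; 14666 = 2 * 7333; number of divisors = (1+1) * (1+1) = 4; answer 4
Part 3: W2 = 4; m = -26; remainder = value at the root: -7*(-26)^4 - 3*(-26)^3 - 2*(-26)^2 + 9*(-26)^1 + 4 = (-3198832) + (52728) + (-1352) + (-234) + (4) = -3147686; answer -3147686
Part 4: W3 = -3147686; d = -2; T(3) = -1*(15) - 2*(47) + 3*(-2) = -115; iterating: T(3)=-115, T(4)=226, T(5)=49, T(6)=-846, T(7)=1426, T(8)=413; answer 413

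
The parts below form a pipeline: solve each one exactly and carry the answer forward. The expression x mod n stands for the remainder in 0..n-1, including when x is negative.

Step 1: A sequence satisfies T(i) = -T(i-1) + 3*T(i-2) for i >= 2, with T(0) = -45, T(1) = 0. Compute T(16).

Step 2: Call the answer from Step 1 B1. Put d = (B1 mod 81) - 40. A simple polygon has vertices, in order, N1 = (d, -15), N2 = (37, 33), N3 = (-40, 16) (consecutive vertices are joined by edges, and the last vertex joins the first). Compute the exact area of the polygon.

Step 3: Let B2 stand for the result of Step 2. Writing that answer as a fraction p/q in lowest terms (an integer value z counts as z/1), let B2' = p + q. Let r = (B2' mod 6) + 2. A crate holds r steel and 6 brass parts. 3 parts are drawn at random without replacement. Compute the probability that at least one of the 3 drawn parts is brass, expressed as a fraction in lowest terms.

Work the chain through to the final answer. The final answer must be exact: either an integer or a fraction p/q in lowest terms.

29/30

Step 1: T(2) = -1*(0) + 3*(-45) = -135; iterating: T(2)=-135, T(3)=135, T(4)=-540, T(5)=945, T(6)=-2565, T(7)=5400, T(8)=-13095, T(9)=29295, T(10)=-68580, T(11)=156465, T(12)=-362205, T(13)=831600, T(14)=-1918215, T(15)=4413015, T(16)=-10167660; answer -10167660
Step 2: B1 = -10167660; d = -13; cross terms: (-13*33 - 37*-15)=126, (37*16 - -40*33)=1912, (-40*-15 - -13*16)=808; twice the area = |2846| = 2846; area = 1423; answer 1423
Step 3: B2 = 1423; threaded value p + q = 1424; r = 4; total draws C(10,3) = 120; complement C(4,3) = 4; favorable 120 - 4 = 116; P = 29/30; answer 29/30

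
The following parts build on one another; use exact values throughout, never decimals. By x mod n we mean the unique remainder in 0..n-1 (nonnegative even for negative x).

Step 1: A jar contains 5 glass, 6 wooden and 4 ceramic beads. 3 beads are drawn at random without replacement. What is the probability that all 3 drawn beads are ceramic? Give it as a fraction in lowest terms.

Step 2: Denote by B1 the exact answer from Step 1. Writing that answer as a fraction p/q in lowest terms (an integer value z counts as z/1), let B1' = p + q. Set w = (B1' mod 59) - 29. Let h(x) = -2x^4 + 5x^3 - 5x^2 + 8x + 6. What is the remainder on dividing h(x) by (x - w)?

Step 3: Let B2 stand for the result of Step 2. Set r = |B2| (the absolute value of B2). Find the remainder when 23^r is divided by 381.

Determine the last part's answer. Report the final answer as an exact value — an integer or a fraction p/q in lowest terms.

322

Step 1: total draws C(15,3) = 455; favorable C(4,3) = 4; P = 4/455; answer 4/455
Step 2: B1 = 4/455; threaded value p + q = 459; w = 17; remainder = value at the root: -2*(17)^4 + 5*(17)^3 - 5*(17)^2 + 8*(17)^1 + 6 = (-167042) + (24565) + (-1445) + (136) + (6) = -143780; answer -143780
Step 3: B2 = -143780; r = 143780; squarings mod 381: 23^1=23, 23^2=148, 23^4=187, 23^8=298, 23^16=31, 23^32=199, 23^64=358, 23^128=148, 23^256=187, 23^512=298, 23^1024=31, 23^2048=199, 23^4096=358, 23^8192=148, 23^16384=187, 23^32768=298, 23^65536=31, 23^131072=199; 23^143780 = 23^4 * 23^32 * 23^128 * 23^256 * 23^4096 * 23^8192 * 23^131072 = 322 (mod 381); answer 322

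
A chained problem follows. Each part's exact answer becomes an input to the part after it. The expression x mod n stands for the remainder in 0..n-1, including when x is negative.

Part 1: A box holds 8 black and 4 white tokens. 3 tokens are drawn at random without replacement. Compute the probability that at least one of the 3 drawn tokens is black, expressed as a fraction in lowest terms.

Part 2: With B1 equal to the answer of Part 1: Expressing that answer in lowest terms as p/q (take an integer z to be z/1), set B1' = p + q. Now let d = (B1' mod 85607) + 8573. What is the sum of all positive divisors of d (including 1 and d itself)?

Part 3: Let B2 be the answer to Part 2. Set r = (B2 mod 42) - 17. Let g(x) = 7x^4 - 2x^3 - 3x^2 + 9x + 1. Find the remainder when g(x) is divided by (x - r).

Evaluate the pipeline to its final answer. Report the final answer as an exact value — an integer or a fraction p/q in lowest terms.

195144

Part 1: total draws C(12,3) = 220; complement C(4,3) = 4; favorable 220 - 4 = 216; P = 54/55; answer 54/55
Part 2: B1 = 54/55; threaded value p + q = 109; d = 8682; 8682 = 2 * 3 * 1447; sigma = (1 + 2) * (1 + 3) * (1 + 1447) = 3 * 4 * 1448 = 17376; answer 17376
Part 3: B2 = 17376; r = 13; remainder = value at the root: 7*(13)^4 - 2*(13)^3 - 3*(13)^2 + 9*(13)^1 + 1 = (199927) + (-4394) + (-507) + (117) + (1) = 195144; answer 195144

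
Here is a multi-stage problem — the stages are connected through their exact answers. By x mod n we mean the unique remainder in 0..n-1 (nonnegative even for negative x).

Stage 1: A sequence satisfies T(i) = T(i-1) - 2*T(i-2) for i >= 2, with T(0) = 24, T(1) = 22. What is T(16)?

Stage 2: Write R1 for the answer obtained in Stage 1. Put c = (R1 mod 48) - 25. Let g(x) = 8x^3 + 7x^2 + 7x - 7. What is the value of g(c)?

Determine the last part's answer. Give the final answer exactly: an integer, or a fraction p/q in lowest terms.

Stage 1: T(2) = 1*(22) - 2*(24) = -26; iterating: T(2)=-26, T(3)=-70, T(4)=-18, T(5)=122, T(6)=158, T(7)=-86, T(8)=-402, T(9)=-230, T(10)=574, T(11)=1034, T(12)=-114, T(13)=-2182, T(14)=-1954, T(15)=2410, T(16)=6318; answer 6318
Stage 2: R1 = 6318; c = 5; 8*(5)^3 + 7*(5)^2 + 7*(5)^1 - 7 = (1000) + (175) + (35) + (-7) = 1203; answer 1203

1203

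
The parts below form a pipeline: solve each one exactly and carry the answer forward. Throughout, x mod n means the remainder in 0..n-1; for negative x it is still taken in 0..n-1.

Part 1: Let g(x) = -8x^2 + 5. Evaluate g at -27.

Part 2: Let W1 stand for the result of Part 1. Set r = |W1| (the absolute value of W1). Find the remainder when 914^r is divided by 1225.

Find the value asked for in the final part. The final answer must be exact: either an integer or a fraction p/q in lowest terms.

Part 1: -8*(-27)^2 + 5 = (-5832) + (5) = -5827; answer -5827
Part 2: W1 = -5827; r = 5827; squarings mod 1225: 914^1=914, 914^2=1171, 914^4=466, 914^8=331, 914^16=536, 914^32=646, 914^64=816, 914^128=681, 914^256=711, 914^512=821, 914^1024=291, 914^2048=156, 914^4096=1061; 914^5827 = 914^1 * 914^2 * 914^64 * 914^128 * 914^512 * 914^1024 * 914^4096 = 354 (mod 1225); answer 354

354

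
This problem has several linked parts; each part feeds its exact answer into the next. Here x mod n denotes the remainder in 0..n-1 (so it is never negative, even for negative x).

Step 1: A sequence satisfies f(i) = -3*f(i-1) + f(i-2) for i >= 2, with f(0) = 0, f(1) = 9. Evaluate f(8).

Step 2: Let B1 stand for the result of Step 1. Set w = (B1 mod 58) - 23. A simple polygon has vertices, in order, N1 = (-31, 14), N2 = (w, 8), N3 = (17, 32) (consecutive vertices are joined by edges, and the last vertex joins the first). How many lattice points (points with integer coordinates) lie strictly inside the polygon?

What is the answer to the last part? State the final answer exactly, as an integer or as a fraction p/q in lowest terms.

544

Step 1: f(2) = -3*(9) + 1*(0) = -27; iterating: f(2)=-27, f(3)=90, f(4)=-297, f(5)=981, f(6)=-3240, f(7)=10701, f(8)=-35343; answer -35343
Step 2: B1 = -35343; w = 14; cross terms: (-31*8 - 14*14)=-444, (14*32 - 17*8)=312, (17*14 - -31*32)=1230; twice the area = |1098| = 1098; area = 549; boundary points = 3 + 3 + 6 = 12; strictly interior points = area - boundary/2 + 1 = 544; answer 544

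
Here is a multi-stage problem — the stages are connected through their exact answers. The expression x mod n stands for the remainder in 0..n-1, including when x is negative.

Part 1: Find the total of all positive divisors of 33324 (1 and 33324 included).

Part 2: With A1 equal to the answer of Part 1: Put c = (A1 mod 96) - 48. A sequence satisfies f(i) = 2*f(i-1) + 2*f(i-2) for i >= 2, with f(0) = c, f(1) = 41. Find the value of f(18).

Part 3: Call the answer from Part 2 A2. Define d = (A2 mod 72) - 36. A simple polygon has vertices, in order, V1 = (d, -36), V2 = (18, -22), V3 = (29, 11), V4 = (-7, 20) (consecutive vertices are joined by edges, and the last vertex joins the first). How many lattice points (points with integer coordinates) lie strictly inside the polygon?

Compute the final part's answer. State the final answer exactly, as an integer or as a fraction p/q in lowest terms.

934

Part 1: 33324 = 2^2 * 3 * 2777; sigma = (1 + 2 + 4) * (1 + 3) * (1 + 2777) = 7 * 4 * 2778 = 77784; answer 77784
Part 2: A1 = 77784; c = -24; f(2) = 2*(41) + 2*(-24) = 34; iterating: f(2)=34, f(3)=150, f(4)=368, f(5)=1036, f(6)=2808, f(7)=7688, f(8)=20992, f(9)=57360, f(10)=156704, f(11)=428128, f(12)=1169664, f(13)=3195584, f(14)=8730496, f(15)=23852160, f(16)=65165312, f(17)=178034944, f(18)=486400512; answer 486400512
Part 3: A2 = 486400512; d = 12; cross terms: (12*-22 - 18*-36)=384, (18*11 - 29*-22)=836, (29*20 - -7*11)=657, (-7*-36 - 12*20)=12; twice the area = |1889| = 1889; area = 1889/2; boundary points = 2 + 11 + 9 + 1 = 23; strictly interior points = area - boundary/2 + 1 = 934; answer 934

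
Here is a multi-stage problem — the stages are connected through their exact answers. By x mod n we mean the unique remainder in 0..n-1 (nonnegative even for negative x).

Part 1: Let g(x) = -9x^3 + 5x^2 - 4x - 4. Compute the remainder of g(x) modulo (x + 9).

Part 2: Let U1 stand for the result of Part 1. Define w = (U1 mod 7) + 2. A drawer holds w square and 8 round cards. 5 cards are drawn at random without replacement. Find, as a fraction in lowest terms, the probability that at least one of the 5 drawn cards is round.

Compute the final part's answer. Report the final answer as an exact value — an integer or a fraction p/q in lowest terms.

Part 1: remainder = value at the root: -9*(-9)^3 + 5*(-9)^2 - 4*(-9)^1 - 4 = (6561) + (405) + (36) + (-4) = 6998; answer 6998
Part 2: U1 = 6998; w = 7; total draws C(15,5) = 3003; complement C(7,5) = 21; favorable 3003 - 21 = 2982; P = 142/143; answer 142/143

142/143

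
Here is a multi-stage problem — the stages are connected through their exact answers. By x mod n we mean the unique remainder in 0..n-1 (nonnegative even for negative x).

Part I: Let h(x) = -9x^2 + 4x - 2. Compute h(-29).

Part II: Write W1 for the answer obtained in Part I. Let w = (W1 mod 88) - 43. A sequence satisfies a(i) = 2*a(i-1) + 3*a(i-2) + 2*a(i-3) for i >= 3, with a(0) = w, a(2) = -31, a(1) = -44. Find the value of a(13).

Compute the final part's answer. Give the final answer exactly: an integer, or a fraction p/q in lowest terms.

Part I: -9*(-29)^2 + 4*(-29)^1 - 2 = (-7569) + (-116) + (-2) = -7687; answer -7687
Part II: W1 = -7687; w = 14; a(3) = 2*(-31) + 3*(-44) + 2*(14) = -166; iterating: a(3)=-166, a(4)=-513, a(5)=-1586, a(6)=-5043, a(7)=-15870, a(8)=-50041, a(9)=-157778, a(10)=-497419, a(11)=-1568254, a(12)=-4944321, a(13)=-15588242; answer -15588242

-15588242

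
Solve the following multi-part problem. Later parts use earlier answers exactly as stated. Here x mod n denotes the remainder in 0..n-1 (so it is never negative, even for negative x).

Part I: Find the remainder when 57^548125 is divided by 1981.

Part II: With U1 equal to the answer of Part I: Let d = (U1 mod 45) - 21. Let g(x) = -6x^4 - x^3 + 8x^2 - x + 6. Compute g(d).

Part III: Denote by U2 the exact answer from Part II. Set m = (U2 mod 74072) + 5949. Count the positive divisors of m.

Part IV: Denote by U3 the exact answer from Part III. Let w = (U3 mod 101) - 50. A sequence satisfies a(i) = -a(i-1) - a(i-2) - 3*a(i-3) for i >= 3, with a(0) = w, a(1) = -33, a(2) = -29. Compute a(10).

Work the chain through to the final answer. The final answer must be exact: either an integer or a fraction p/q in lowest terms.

Part I: squarings mod 1981: 57^1=57, 57^2=1268, 57^4=1233, 57^8=862, 57^16=169, 57^32=827, 57^64=484, 57^128=498, 57^256=379, 57^512=1009, 57^1024=1828, 57^2048=1618, 57^4096=1023, 57^8192=561, 57^16384=1723, 57^32768=1191, 57^65536=85, 57^131072=1282, 57^262144=1275, 57^524288=1205; 57^548125 = 57^1 * 57^4 * 57^8 * 57^16 * 57^256 * 57^1024 * 57^2048 * 57^4096 * 57^16384 * 57^524288 = 666 (mod 1981); answer 666
Part II: U1 = 666; d = 15; -6*(15)^4 - 1*(15)^3 + 8*(15)^2 - 1*(15)^1 + 6 = (-303750) + (-3375) + (1800) + (-15) + (6) = -305334; answer -305334
Part III: U2 = -305334; m = 70975; 70975 = 5^2 * 17 * 167; number of divisors = (2+1) * (1+1) * (1+1) = 12; answer 12
Part IV: U3 = 12; w = -38; a(3) = -1*(-29) - 1*(-33) - 3*(-38) = 176; iterating: a(3)=176, a(4)=-48, a(5)=-41, a(6)=-439, a(7)=624, a(8)=-62, a(9)=755, a(10)=-2565; answer -2565

-2565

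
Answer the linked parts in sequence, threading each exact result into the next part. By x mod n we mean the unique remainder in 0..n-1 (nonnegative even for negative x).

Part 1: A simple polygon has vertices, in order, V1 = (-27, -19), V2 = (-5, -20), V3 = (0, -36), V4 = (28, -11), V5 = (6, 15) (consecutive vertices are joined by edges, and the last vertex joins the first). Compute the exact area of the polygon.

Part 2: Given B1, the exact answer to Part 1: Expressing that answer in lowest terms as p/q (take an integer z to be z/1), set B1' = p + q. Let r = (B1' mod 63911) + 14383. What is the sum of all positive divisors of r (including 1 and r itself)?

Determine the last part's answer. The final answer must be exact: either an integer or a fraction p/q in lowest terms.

19008

Part 1: cross terms: (-27*-20 - -5*-19)=445, (-5*-36 - 0*-20)=180, (0*-11 - 28*-36)=1008, (28*15 - 6*-11)=486, (6*-19 - -27*15)=291; twice the area = |2410| = 2410; area = 1205; answer 1205
Part 2: B1 = 1205; threaded value p + q = 1206; r = 15589; 15589 = 7 * 17 * 131; sigma = (1 + 7) * (1 + 17) * (1 + 131) = 8 * 18 * 132 = 19008; answer 19008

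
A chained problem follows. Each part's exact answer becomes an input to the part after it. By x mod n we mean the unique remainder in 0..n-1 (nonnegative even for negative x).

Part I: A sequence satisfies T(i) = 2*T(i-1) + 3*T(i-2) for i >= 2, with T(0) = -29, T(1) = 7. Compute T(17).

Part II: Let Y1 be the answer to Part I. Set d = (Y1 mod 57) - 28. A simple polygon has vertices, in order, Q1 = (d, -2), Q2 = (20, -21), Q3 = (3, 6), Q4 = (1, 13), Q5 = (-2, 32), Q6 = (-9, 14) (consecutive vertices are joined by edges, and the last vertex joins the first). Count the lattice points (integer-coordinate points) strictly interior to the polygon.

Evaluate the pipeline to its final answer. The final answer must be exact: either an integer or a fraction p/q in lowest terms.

294

Part I: T(2) = 2*(7) + 3*(-29) = -73; iterating: T(2)=-73, T(3)=-125, T(4)=-469, T(5)=-1313, T(6)=-4033, T(7)=-12005, T(8)=-36109, T(9)=-108233, T(10)=-324793, T(11)=-974285, T(12)=-2922949, T(13)=-8768753, T(14)=-26306353, T(15)=-78918965, T(16)=-236756989, T(17)=-710270873; answer -710270873
Part II: Y1 = -710270873; d = 0; cross terms: (0*-21 - 20*-2)=40, (20*6 - 3*-21)=183, (3*13 - 1*6)=33, (1*32 - -2*13)=58, (-2*14 - -9*32)=260, (-9*-2 - 0*14)=18; twice the area = |592| = 592; area = 296; boundary points = 1 + 1 + 1 + 1 + 1 + 1 = 6; strictly interior points = area - boundary/2 + 1 = 294; answer 294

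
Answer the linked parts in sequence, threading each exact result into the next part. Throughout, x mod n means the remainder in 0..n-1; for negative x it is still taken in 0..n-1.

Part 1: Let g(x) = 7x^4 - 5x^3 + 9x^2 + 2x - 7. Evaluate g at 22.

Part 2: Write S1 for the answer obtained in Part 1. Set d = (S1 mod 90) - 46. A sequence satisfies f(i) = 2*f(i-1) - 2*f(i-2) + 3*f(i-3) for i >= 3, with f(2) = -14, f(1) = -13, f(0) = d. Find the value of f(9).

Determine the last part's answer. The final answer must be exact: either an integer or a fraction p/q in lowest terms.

-2887

Part 1: 7*(22)^4 - 5*(22)^3 + 9*(22)^2 + 2*(22)^1 - 7 = (1639792) + (-53240) + (4356) + (44) + (-7) = 1590945; answer 1590945
Part 2: S1 = 1590945; d = -31; f(3) = 2*(-14) - 2*(-13) + 3*(-31) = -95; iterating: f(3)=-95, f(4)=-201, f(5)=-254, f(6)=-391, f(7)=-877, f(8)=-1734, f(9)=-2887; answer -2887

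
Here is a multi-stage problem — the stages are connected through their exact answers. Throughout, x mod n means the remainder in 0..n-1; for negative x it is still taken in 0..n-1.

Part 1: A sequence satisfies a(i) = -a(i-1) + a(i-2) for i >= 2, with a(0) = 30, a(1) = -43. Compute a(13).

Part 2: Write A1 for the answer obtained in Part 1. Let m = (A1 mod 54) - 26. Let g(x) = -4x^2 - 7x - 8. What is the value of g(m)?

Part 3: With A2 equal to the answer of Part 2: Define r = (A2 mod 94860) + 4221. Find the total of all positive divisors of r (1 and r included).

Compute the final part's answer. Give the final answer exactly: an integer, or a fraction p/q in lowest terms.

Part 1: a(2) = -1*(-43) + 1*(30) = 73; iterating: a(2)=73, a(3)=-116, a(4)=189, a(5)=-305, a(6)=494, a(7)=-799, a(8)=1293, a(9)=-2092, a(10)=3385, a(11)=-5477, a(12)=8862, a(13)=-14339; answer -14339
Part 2: A1 = -14339; m = -1; -4*(-1)^2 - 7*(-1)^1 - 8 = (-4) + (7) + (-8) = -5; answer -5
Part 3: A2 = -5; r = 99076; 99076 = 2^2 * 17 * 31 * 47; sigma = (1 + 2 + 4) * (1 + 17) * (1 + 31) * (1 + 47) = 7 * 18 * 32 * 48 = 193536; answer 193536

193536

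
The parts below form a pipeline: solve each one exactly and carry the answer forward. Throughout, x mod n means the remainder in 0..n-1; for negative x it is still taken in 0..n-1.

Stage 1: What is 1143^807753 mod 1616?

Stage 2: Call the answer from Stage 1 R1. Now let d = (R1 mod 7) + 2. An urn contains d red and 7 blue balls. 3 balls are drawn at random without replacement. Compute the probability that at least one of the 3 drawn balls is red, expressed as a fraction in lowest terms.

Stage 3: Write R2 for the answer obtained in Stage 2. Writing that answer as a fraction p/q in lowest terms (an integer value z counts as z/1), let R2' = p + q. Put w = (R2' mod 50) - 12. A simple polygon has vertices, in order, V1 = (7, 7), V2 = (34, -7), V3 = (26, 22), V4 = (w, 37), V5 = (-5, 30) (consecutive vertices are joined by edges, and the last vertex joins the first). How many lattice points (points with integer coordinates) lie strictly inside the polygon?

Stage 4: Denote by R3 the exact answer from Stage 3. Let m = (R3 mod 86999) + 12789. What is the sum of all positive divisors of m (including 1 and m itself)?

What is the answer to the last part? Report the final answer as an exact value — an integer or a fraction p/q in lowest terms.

16452

Stage 1: squarings mod 1616: 1143^1=1143, 1143^2=721, 1143^4=1105, 1143^8=945, 1143^16=993, 1143^32=289, 1143^64=1105, 1143^128=945, 1143^256=993, 1143^512=289, 1143^1024=1105, 1143^2048=945, 1143^4096=993, 1143^8192=289, 1143^16384=1105, 1143^32768=945, 1143^65536=993, 1143^131072=289, 1143^262144=1105, 1143^524288=945; 1143^807753 = 1143^1 * 1143^8 * 1143^64 * 1143^256 * 1143^512 * 1143^4096 * 1143^16384 * 1143^262144 * 1143^524288 = 663 (mod 1616); answer 663
Stage 2: R1 = 663; d = 7; total draws C(14,3) = 364; complement C(7,3) = 35; favorable 364 - 35 = 329; P = 47/52; answer 47/52
Stage 3: R2 = 47/52; threaded value p + q = 99; w = 37; cross terms: (7*-7 - 34*7)=-287, (34*22 - 26*-7)=930, (26*37 - 37*22)=148, (37*30 - -5*37)=1295, (-5*7 - 7*30)=-245; twice the area = |1841| = 1841; area = 1841/2; boundary points = 1 + 1 + 1 + 7 + 1 = 11; strictly interior points = area - boundary/2 + 1 = 916; answer 916
Stage 4: R3 = 916; m = 13705; 13705 = 5 * 2741; sigma = (1 + 5) * (1 + 2741) = 6 * 2742 = 16452; answer 16452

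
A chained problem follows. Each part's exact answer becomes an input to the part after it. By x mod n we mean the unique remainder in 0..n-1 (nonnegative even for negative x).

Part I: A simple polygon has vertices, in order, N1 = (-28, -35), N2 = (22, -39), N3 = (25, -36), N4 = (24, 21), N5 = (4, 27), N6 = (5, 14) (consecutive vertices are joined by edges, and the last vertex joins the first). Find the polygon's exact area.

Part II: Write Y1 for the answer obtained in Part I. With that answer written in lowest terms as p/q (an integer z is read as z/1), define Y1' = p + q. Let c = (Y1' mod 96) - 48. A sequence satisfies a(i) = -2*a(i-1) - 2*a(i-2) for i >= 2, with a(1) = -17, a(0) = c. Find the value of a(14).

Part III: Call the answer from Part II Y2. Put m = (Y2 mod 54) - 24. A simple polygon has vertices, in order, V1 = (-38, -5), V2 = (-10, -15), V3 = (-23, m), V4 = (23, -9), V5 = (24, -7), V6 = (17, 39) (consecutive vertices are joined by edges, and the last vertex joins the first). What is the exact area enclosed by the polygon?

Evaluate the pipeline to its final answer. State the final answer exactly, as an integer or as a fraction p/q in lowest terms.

2691/2

Part I: cross terms: (-28*-39 - 22*-35)=1862, (22*-36 - 25*-39)=183, (25*21 - 24*-36)=1389, (24*27 - 4*21)=564, (4*14 - 5*27)=-79, (5*-35 - -28*14)=217; twice the area = |4136| = 4136; area = 2068; answer 2068
Part II: Y1 = 2068; threaded value p + q = 2069; c = 5; a(2) = -2*(-17) - 2*(5) = 24; iterating: a(2)=24, a(3)=-14, a(4)=-20, a(5)=68, a(6)=-96, a(7)=56, a(8)=80, a(9)=-272, a(10)=384, a(11)=-224, a(12)=-320, a(13)=1088, a(14)=-1536; answer -1536
Part III: Y2 = -1536; m = 6; cross terms: (-38*-15 - -10*-5)=520, (-10*6 - -23*-15)=-405, (-23*-9 - 23*6)=69, (23*-7 - 24*-9)=55, (24*39 - 17*-7)=1055, (17*-5 - -38*39)=1397; twice the area = |2691| = 2691; area = 2691/2; answer 2691/2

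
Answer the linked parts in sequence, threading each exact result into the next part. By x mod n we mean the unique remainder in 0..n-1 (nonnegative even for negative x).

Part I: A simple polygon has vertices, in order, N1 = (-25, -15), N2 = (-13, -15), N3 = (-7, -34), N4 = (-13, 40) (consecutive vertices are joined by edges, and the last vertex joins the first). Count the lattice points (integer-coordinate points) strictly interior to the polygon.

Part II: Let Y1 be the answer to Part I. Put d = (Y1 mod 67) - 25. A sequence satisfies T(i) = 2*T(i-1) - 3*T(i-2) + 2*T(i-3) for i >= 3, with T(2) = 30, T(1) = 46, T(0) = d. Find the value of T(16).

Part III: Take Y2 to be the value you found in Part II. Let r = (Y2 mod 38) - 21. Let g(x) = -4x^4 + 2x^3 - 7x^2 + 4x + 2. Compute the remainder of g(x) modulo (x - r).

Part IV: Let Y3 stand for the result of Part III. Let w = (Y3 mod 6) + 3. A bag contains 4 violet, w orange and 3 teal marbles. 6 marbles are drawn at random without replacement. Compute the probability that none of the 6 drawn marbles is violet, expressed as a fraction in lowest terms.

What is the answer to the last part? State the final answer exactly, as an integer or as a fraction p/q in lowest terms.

Part I: cross terms: (-25*-15 - -13*-15)=180, (-13*-34 - -7*-15)=337, (-7*40 - -13*-34)=-722, (-13*-15 - -25*40)=1195; twice the area = |990| = 990; area = 495; boundary points = 12 + 1 + 2 + 1 = 16; strictly interior points = area - boundary/2 + 1 = 488; answer 488
Part II: Y1 = 488; d = -6; T(3) = 2*(30) - 3*(46) + 2*(-6) = -90; iterating: T(3)=-90, T(4)=-178, T(5)=-26, T(6)=302, T(7)=326, T(8)=-306, T(9)=-986, T(10)=-402, T(11)=1542, T(12)=2318, T(13)=-794, T(14)=-5458, T(15)=-3898, T(16)=6990; answer 6990
Part III: Y2 = 6990; r = 15; remainder = value at the root: -4*(15)^4 + 2*(15)^3 - 7*(15)^2 + 4*(15)^1 + 2 = (-202500) + (6750) + (-1575) + (60) + (2) = -197263; answer -197263
Part IV: Y3 = -197263; w = 8; total draws C(15,6) = 5005; favorable C(11,6) = 462; P = 6/65; answer 6/65

6/65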